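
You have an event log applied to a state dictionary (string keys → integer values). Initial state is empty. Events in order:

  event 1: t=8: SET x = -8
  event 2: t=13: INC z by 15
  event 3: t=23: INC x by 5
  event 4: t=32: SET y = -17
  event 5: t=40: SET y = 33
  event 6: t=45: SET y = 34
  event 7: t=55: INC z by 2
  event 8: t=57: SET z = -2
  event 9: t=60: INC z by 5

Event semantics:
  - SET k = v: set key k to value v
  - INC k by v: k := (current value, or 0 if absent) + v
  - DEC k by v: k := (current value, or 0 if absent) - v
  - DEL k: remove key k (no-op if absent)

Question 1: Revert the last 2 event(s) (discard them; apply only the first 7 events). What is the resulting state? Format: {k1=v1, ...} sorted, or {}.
Answer: {x=-3, y=34, z=17}

Derivation:
Keep first 7 events (discard last 2):
  after event 1 (t=8: SET x = -8): {x=-8}
  after event 2 (t=13: INC z by 15): {x=-8, z=15}
  after event 3 (t=23: INC x by 5): {x=-3, z=15}
  after event 4 (t=32: SET y = -17): {x=-3, y=-17, z=15}
  after event 5 (t=40: SET y = 33): {x=-3, y=33, z=15}
  after event 6 (t=45: SET y = 34): {x=-3, y=34, z=15}
  after event 7 (t=55: INC z by 2): {x=-3, y=34, z=17}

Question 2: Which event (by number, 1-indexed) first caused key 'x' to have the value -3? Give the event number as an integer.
Answer: 3

Derivation:
Looking for first event where x becomes -3:
  event 1: x = -8
  event 2: x = -8
  event 3: x -8 -> -3  <-- first match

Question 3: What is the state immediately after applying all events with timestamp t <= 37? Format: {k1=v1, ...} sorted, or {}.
Apply events with t <= 37 (4 events):
  after event 1 (t=8: SET x = -8): {x=-8}
  after event 2 (t=13: INC z by 15): {x=-8, z=15}
  after event 3 (t=23: INC x by 5): {x=-3, z=15}
  after event 4 (t=32: SET y = -17): {x=-3, y=-17, z=15}

Answer: {x=-3, y=-17, z=15}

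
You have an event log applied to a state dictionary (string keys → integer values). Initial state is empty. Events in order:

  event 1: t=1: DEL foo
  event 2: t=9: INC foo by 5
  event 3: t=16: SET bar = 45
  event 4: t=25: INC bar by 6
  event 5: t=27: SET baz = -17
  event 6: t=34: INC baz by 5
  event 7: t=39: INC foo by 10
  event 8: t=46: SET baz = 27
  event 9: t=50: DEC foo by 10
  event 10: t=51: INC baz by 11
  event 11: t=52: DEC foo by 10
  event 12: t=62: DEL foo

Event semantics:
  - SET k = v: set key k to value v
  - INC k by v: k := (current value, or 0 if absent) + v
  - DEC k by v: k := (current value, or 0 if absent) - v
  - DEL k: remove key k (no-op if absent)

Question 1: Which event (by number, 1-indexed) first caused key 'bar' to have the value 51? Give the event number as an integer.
Looking for first event where bar becomes 51:
  event 3: bar = 45
  event 4: bar 45 -> 51  <-- first match

Answer: 4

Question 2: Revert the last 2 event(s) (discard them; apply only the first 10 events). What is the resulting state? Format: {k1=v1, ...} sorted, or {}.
Keep first 10 events (discard last 2):
  after event 1 (t=1: DEL foo): {}
  after event 2 (t=9: INC foo by 5): {foo=5}
  after event 3 (t=16: SET bar = 45): {bar=45, foo=5}
  after event 4 (t=25: INC bar by 6): {bar=51, foo=5}
  after event 5 (t=27: SET baz = -17): {bar=51, baz=-17, foo=5}
  after event 6 (t=34: INC baz by 5): {bar=51, baz=-12, foo=5}
  after event 7 (t=39: INC foo by 10): {bar=51, baz=-12, foo=15}
  after event 8 (t=46: SET baz = 27): {bar=51, baz=27, foo=15}
  after event 9 (t=50: DEC foo by 10): {bar=51, baz=27, foo=5}
  after event 10 (t=51: INC baz by 11): {bar=51, baz=38, foo=5}

Answer: {bar=51, baz=38, foo=5}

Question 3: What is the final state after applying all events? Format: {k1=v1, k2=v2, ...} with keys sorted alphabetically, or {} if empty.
  after event 1 (t=1: DEL foo): {}
  after event 2 (t=9: INC foo by 5): {foo=5}
  after event 3 (t=16: SET bar = 45): {bar=45, foo=5}
  after event 4 (t=25: INC bar by 6): {bar=51, foo=5}
  after event 5 (t=27: SET baz = -17): {bar=51, baz=-17, foo=5}
  after event 6 (t=34: INC baz by 5): {bar=51, baz=-12, foo=5}
  after event 7 (t=39: INC foo by 10): {bar=51, baz=-12, foo=15}
  after event 8 (t=46: SET baz = 27): {bar=51, baz=27, foo=15}
  after event 9 (t=50: DEC foo by 10): {bar=51, baz=27, foo=5}
  after event 10 (t=51: INC baz by 11): {bar=51, baz=38, foo=5}
  after event 11 (t=52: DEC foo by 10): {bar=51, baz=38, foo=-5}
  after event 12 (t=62: DEL foo): {bar=51, baz=38}

Answer: {bar=51, baz=38}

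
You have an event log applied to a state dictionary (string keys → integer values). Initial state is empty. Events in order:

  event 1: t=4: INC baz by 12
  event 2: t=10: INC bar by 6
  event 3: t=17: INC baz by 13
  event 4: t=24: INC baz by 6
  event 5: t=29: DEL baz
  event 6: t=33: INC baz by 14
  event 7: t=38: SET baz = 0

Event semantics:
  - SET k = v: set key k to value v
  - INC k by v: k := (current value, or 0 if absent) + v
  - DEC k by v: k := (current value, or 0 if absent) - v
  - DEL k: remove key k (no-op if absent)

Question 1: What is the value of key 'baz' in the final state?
Track key 'baz' through all 7 events:
  event 1 (t=4: INC baz by 12): baz (absent) -> 12
  event 2 (t=10: INC bar by 6): baz unchanged
  event 3 (t=17: INC baz by 13): baz 12 -> 25
  event 4 (t=24: INC baz by 6): baz 25 -> 31
  event 5 (t=29: DEL baz): baz 31 -> (absent)
  event 6 (t=33: INC baz by 14): baz (absent) -> 14
  event 7 (t=38: SET baz = 0): baz 14 -> 0
Final: baz = 0

Answer: 0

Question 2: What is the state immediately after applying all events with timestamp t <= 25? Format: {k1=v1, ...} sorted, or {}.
Apply events with t <= 25 (4 events):
  after event 1 (t=4: INC baz by 12): {baz=12}
  after event 2 (t=10: INC bar by 6): {bar=6, baz=12}
  after event 3 (t=17: INC baz by 13): {bar=6, baz=25}
  after event 4 (t=24: INC baz by 6): {bar=6, baz=31}

Answer: {bar=6, baz=31}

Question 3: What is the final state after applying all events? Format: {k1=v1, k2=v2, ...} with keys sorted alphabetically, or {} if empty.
Answer: {bar=6, baz=0}

Derivation:
  after event 1 (t=4: INC baz by 12): {baz=12}
  after event 2 (t=10: INC bar by 6): {bar=6, baz=12}
  after event 3 (t=17: INC baz by 13): {bar=6, baz=25}
  after event 4 (t=24: INC baz by 6): {bar=6, baz=31}
  after event 5 (t=29: DEL baz): {bar=6}
  after event 6 (t=33: INC baz by 14): {bar=6, baz=14}
  after event 7 (t=38: SET baz = 0): {bar=6, baz=0}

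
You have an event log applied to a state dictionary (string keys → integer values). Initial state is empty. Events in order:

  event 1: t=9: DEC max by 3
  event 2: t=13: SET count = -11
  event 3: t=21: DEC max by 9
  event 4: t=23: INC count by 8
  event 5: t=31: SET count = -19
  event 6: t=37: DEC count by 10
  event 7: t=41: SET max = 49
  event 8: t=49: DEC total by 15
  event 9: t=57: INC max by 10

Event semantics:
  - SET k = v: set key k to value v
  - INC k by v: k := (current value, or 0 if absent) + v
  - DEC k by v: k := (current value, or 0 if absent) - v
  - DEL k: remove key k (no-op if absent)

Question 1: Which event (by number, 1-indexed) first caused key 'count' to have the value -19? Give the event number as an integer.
Answer: 5

Derivation:
Looking for first event where count becomes -19:
  event 2: count = -11
  event 3: count = -11
  event 4: count = -3
  event 5: count -3 -> -19  <-- first match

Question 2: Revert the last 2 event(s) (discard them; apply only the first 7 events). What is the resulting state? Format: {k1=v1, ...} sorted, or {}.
Answer: {count=-29, max=49}

Derivation:
Keep first 7 events (discard last 2):
  after event 1 (t=9: DEC max by 3): {max=-3}
  after event 2 (t=13: SET count = -11): {count=-11, max=-3}
  after event 3 (t=21: DEC max by 9): {count=-11, max=-12}
  after event 4 (t=23: INC count by 8): {count=-3, max=-12}
  after event 5 (t=31: SET count = -19): {count=-19, max=-12}
  after event 6 (t=37: DEC count by 10): {count=-29, max=-12}
  after event 7 (t=41: SET max = 49): {count=-29, max=49}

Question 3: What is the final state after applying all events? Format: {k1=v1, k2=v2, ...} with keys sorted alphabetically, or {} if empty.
  after event 1 (t=9: DEC max by 3): {max=-3}
  after event 2 (t=13: SET count = -11): {count=-11, max=-3}
  after event 3 (t=21: DEC max by 9): {count=-11, max=-12}
  after event 4 (t=23: INC count by 8): {count=-3, max=-12}
  after event 5 (t=31: SET count = -19): {count=-19, max=-12}
  after event 6 (t=37: DEC count by 10): {count=-29, max=-12}
  after event 7 (t=41: SET max = 49): {count=-29, max=49}
  after event 8 (t=49: DEC total by 15): {count=-29, max=49, total=-15}
  after event 9 (t=57: INC max by 10): {count=-29, max=59, total=-15}

Answer: {count=-29, max=59, total=-15}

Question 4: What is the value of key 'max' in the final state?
Answer: 59

Derivation:
Track key 'max' through all 9 events:
  event 1 (t=9: DEC max by 3): max (absent) -> -3
  event 2 (t=13: SET count = -11): max unchanged
  event 3 (t=21: DEC max by 9): max -3 -> -12
  event 4 (t=23: INC count by 8): max unchanged
  event 5 (t=31: SET count = -19): max unchanged
  event 6 (t=37: DEC count by 10): max unchanged
  event 7 (t=41: SET max = 49): max -12 -> 49
  event 8 (t=49: DEC total by 15): max unchanged
  event 9 (t=57: INC max by 10): max 49 -> 59
Final: max = 59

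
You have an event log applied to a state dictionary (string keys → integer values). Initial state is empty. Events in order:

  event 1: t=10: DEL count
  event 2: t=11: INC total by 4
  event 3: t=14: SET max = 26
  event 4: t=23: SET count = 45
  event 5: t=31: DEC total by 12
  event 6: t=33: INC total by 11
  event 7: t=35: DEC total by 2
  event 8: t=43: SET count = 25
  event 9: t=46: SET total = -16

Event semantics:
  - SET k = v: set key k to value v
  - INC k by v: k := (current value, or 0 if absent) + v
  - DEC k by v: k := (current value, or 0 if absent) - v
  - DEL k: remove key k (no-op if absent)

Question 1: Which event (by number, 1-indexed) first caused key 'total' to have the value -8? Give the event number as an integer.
Answer: 5

Derivation:
Looking for first event where total becomes -8:
  event 2: total = 4
  event 3: total = 4
  event 4: total = 4
  event 5: total 4 -> -8  <-- first match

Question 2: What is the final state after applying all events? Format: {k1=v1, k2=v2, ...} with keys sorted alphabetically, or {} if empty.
  after event 1 (t=10: DEL count): {}
  after event 2 (t=11: INC total by 4): {total=4}
  after event 3 (t=14: SET max = 26): {max=26, total=4}
  after event 4 (t=23: SET count = 45): {count=45, max=26, total=4}
  after event 5 (t=31: DEC total by 12): {count=45, max=26, total=-8}
  after event 6 (t=33: INC total by 11): {count=45, max=26, total=3}
  after event 7 (t=35: DEC total by 2): {count=45, max=26, total=1}
  after event 8 (t=43: SET count = 25): {count=25, max=26, total=1}
  after event 9 (t=46: SET total = -16): {count=25, max=26, total=-16}

Answer: {count=25, max=26, total=-16}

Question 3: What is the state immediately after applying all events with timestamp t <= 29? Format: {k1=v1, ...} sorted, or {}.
Answer: {count=45, max=26, total=4}

Derivation:
Apply events with t <= 29 (4 events):
  after event 1 (t=10: DEL count): {}
  after event 2 (t=11: INC total by 4): {total=4}
  after event 3 (t=14: SET max = 26): {max=26, total=4}
  after event 4 (t=23: SET count = 45): {count=45, max=26, total=4}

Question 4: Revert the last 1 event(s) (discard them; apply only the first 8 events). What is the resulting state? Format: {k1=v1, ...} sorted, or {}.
Keep first 8 events (discard last 1):
  after event 1 (t=10: DEL count): {}
  after event 2 (t=11: INC total by 4): {total=4}
  after event 3 (t=14: SET max = 26): {max=26, total=4}
  after event 4 (t=23: SET count = 45): {count=45, max=26, total=4}
  after event 5 (t=31: DEC total by 12): {count=45, max=26, total=-8}
  after event 6 (t=33: INC total by 11): {count=45, max=26, total=3}
  after event 7 (t=35: DEC total by 2): {count=45, max=26, total=1}
  after event 8 (t=43: SET count = 25): {count=25, max=26, total=1}

Answer: {count=25, max=26, total=1}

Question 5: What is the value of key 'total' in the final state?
Track key 'total' through all 9 events:
  event 1 (t=10: DEL count): total unchanged
  event 2 (t=11: INC total by 4): total (absent) -> 4
  event 3 (t=14: SET max = 26): total unchanged
  event 4 (t=23: SET count = 45): total unchanged
  event 5 (t=31: DEC total by 12): total 4 -> -8
  event 6 (t=33: INC total by 11): total -8 -> 3
  event 7 (t=35: DEC total by 2): total 3 -> 1
  event 8 (t=43: SET count = 25): total unchanged
  event 9 (t=46: SET total = -16): total 1 -> -16
Final: total = -16

Answer: -16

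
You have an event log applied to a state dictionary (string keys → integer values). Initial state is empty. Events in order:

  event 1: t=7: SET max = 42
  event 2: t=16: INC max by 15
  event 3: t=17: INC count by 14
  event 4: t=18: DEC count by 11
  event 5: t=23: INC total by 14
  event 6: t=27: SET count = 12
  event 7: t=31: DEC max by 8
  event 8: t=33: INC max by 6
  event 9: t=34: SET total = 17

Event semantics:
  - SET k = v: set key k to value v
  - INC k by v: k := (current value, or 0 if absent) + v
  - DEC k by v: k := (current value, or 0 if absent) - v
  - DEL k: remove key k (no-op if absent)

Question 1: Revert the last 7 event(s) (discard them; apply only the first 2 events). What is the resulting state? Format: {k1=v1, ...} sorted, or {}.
Answer: {max=57}

Derivation:
Keep first 2 events (discard last 7):
  after event 1 (t=7: SET max = 42): {max=42}
  after event 2 (t=16: INC max by 15): {max=57}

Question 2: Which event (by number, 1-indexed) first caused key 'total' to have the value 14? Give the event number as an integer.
Answer: 5

Derivation:
Looking for first event where total becomes 14:
  event 5: total (absent) -> 14  <-- first match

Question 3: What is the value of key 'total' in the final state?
Track key 'total' through all 9 events:
  event 1 (t=7: SET max = 42): total unchanged
  event 2 (t=16: INC max by 15): total unchanged
  event 3 (t=17: INC count by 14): total unchanged
  event 4 (t=18: DEC count by 11): total unchanged
  event 5 (t=23: INC total by 14): total (absent) -> 14
  event 6 (t=27: SET count = 12): total unchanged
  event 7 (t=31: DEC max by 8): total unchanged
  event 8 (t=33: INC max by 6): total unchanged
  event 9 (t=34: SET total = 17): total 14 -> 17
Final: total = 17

Answer: 17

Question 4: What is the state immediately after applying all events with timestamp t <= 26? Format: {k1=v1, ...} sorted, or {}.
Answer: {count=3, max=57, total=14}

Derivation:
Apply events with t <= 26 (5 events):
  after event 1 (t=7: SET max = 42): {max=42}
  after event 2 (t=16: INC max by 15): {max=57}
  after event 3 (t=17: INC count by 14): {count=14, max=57}
  after event 4 (t=18: DEC count by 11): {count=3, max=57}
  after event 5 (t=23: INC total by 14): {count=3, max=57, total=14}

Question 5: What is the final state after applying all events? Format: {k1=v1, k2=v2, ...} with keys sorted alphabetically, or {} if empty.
  after event 1 (t=7: SET max = 42): {max=42}
  after event 2 (t=16: INC max by 15): {max=57}
  after event 3 (t=17: INC count by 14): {count=14, max=57}
  after event 4 (t=18: DEC count by 11): {count=3, max=57}
  after event 5 (t=23: INC total by 14): {count=3, max=57, total=14}
  after event 6 (t=27: SET count = 12): {count=12, max=57, total=14}
  after event 7 (t=31: DEC max by 8): {count=12, max=49, total=14}
  after event 8 (t=33: INC max by 6): {count=12, max=55, total=14}
  after event 9 (t=34: SET total = 17): {count=12, max=55, total=17}

Answer: {count=12, max=55, total=17}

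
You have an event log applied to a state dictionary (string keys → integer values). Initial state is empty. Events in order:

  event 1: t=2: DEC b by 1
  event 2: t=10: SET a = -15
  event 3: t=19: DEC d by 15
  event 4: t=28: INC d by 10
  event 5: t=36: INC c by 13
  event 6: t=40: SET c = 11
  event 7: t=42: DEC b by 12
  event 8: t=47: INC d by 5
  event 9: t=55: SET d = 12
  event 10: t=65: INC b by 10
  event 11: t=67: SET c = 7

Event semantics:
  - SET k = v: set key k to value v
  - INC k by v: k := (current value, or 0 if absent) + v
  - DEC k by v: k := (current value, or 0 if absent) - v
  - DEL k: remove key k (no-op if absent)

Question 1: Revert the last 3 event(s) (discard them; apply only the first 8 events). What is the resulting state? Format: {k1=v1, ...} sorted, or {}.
Answer: {a=-15, b=-13, c=11, d=0}

Derivation:
Keep first 8 events (discard last 3):
  after event 1 (t=2: DEC b by 1): {b=-1}
  after event 2 (t=10: SET a = -15): {a=-15, b=-1}
  after event 3 (t=19: DEC d by 15): {a=-15, b=-1, d=-15}
  after event 4 (t=28: INC d by 10): {a=-15, b=-1, d=-5}
  after event 5 (t=36: INC c by 13): {a=-15, b=-1, c=13, d=-5}
  after event 6 (t=40: SET c = 11): {a=-15, b=-1, c=11, d=-5}
  after event 7 (t=42: DEC b by 12): {a=-15, b=-13, c=11, d=-5}
  after event 8 (t=47: INC d by 5): {a=-15, b=-13, c=11, d=0}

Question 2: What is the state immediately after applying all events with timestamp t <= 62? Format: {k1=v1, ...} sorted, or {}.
Answer: {a=-15, b=-13, c=11, d=12}

Derivation:
Apply events with t <= 62 (9 events):
  after event 1 (t=2: DEC b by 1): {b=-1}
  after event 2 (t=10: SET a = -15): {a=-15, b=-1}
  after event 3 (t=19: DEC d by 15): {a=-15, b=-1, d=-15}
  after event 4 (t=28: INC d by 10): {a=-15, b=-1, d=-5}
  after event 5 (t=36: INC c by 13): {a=-15, b=-1, c=13, d=-5}
  after event 6 (t=40: SET c = 11): {a=-15, b=-1, c=11, d=-5}
  after event 7 (t=42: DEC b by 12): {a=-15, b=-13, c=11, d=-5}
  after event 8 (t=47: INC d by 5): {a=-15, b=-13, c=11, d=0}
  after event 9 (t=55: SET d = 12): {a=-15, b=-13, c=11, d=12}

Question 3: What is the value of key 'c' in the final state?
Answer: 7

Derivation:
Track key 'c' through all 11 events:
  event 1 (t=2: DEC b by 1): c unchanged
  event 2 (t=10: SET a = -15): c unchanged
  event 3 (t=19: DEC d by 15): c unchanged
  event 4 (t=28: INC d by 10): c unchanged
  event 5 (t=36: INC c by 13): c (absent) -> 13
  event 6 (t=40: SET c = 11): c 13 -> 11
  event 7 (t=42: DEC b by 12): c unchanged
  event 8 (t=47: INC d by 5): c unchanged
  event 9 (t=55: SET d = 12): c unchanged
  event 10 (t=65: INC b by 10): c unchanged
  event 11 (t=67: SET c = 7): c 11 -> 7
Final: c = 7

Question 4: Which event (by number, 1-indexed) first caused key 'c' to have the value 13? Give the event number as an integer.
Answer: 5

Derivation:
Looking for first event where c becomes 13:
  event 5: c (absent) -> 13  <-- first match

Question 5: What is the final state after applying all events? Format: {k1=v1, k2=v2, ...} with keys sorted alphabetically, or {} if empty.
Answer: {a=-15, b=-3, c=7, d=12}

Derivation:
  after event 1 (t=2: DEC b by 1): {b=-1}
  after event 2 (t=10: SET a = -15): {a=-15, b=-1}
  after event 3 (t=19: DEC d by 15): {a=-15, b=-1, d=-15}
  after event 4 (t=28: INC d by 10): {a=-15, b=-1, d=-5}
  after event 5 (t=36: INC c by 13): {a=-15, b=-1, c=13, d=-5}
  after event 6 (t=40: SET c = 11): {a=-15, b=-1, c=11, d=-5}
  after event 7 (t=42: DEC b by 12): {a=-15, b=-13, c=11, d=-5}
  after event 8 (t=47: INC d by 5): {a=-15, b=-13, c=11, d=0}
  after event 9 (t=55: SET d = 12): {a=-15, b=-13, c=11, d=12}
  after event 10 (t=65: INC b by 10): {a=-15, b=-3, c=11, d=12}
  after event 11 (t=67: SET c = 7): {a=-15, b=-3, c=7, d=12}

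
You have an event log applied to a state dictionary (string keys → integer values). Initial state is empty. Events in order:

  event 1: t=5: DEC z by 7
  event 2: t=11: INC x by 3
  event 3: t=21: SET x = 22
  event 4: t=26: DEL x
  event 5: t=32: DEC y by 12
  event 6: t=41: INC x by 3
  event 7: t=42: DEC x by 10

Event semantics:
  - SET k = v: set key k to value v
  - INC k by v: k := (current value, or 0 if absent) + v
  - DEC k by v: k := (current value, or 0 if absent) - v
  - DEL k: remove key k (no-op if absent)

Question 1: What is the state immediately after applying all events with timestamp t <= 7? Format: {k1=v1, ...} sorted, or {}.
Apply events with t <= 7 (1 events):
  after event 1 (t=5: DEC z by 7): {z=-7}

Answer: {z=-7}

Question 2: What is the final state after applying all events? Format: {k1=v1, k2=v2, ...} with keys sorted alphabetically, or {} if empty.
Answer: {x=-7, y=-12, z=-7}

Derivation:
  after event 1 (t=5: DEC z by 7): {z=-7}
  after event 2 (t=11: INC x by 3): {x=3, z=-7}
  after event 3 (t=21: SET x = 22): {x=22, z=-7}
  after event 4 (t=26: DEL x): {z=-7}
  after event 5 (t=32: DEC y by 12): {y=-12, z=-7}
  after event 6 (t=41: INC x by 3): {x=3, y=-12, z=-7}
  after event 7 (t=42: DEC x by 10): {x=-7, y=-12, z=-7}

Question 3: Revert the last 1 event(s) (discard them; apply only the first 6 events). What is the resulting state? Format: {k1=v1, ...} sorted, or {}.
Keep first 6 events (discard last 1):
  after event 1 (t=5: DEC z by 7): {z=-7}
  after event 2 (t=11: INC x by 3): {x=3, z=-7}
  after event 3 (t=21: SET x = 22): {x=22, z=-7}
  after event 4 (t=26: DEL x): {z=-7}
  after event 5 (t=32: DEC y by 12): {y=-12, z=-7}
  after event 6 (t=41: INC x by 3): {x=3, y=-12, z=-7}

Answer: {x=3, y=-12, z=-7}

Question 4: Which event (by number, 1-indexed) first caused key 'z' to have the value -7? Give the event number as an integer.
Answer: 1

Derivation:
Looking for first event where z becomes -7:
  event 1: z (absent) -> -7  <-- first match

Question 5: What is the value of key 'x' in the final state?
Track key 'x' through all 7 events:
  event 1 (t=5: DEC z by 7): x unchanged
  event 2 (t=11: INC x by 3): x (absent) -> 3
  event 3 (t=21: SET x = 22): x 3 -> 22
  event 4 (t=26: DEL x): x 22 -> (absent)
  event 5 (t=32: DEC y by 12): x unchanged
  event 6 (t=41: INC x by 3): x (absent) -> 3
  event 7 (t=42: DEC x by 10): x 3 -> -7
Final: x = -7

Answer: -7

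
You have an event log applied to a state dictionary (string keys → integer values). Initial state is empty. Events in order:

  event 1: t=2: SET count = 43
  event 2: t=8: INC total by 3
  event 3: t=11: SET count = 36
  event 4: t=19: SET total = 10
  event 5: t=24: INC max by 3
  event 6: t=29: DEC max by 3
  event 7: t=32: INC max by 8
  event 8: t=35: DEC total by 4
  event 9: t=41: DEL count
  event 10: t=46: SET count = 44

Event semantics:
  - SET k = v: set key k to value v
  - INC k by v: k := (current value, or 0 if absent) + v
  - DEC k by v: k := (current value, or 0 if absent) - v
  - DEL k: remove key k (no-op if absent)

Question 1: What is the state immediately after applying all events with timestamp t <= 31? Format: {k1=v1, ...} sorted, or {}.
Answer: {count=36, max=0, total=10}

Derivation:
Apply events with t <= 31 (6 events):
  after event 1 (t=2: SET count = 43): {count=43}
  after event 2 (t=8: INC total by 3): {count=43, total=3}
  after event 3 (t=11: SET count = 36): {count=36, total=3}
  after event 4 (t=19: SET total = 10): {count=36, total=10}
  after event 5 (t=24: INC max by 3): {count=36, max=3, total=10}
  after event 6 (t=29: DEC max by 3): {count=36, max=0, total=10}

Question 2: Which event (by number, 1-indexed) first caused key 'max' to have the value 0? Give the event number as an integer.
Looking for first event where max becomes 0:
  event 5: max = 3
  event 6: max 3 -> 0  <-- first match

Answer: 6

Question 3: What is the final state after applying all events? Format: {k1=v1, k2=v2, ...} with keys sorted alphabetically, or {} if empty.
  after event 1 (t=2: SET count = 43): {count=43}
  after event 2 (t=8: INC total by 3): {count=43, total=3}
  after event 3 (t=11: SET count = 36): {count=36, total=3}
  after event 4 (t=19: SET total = 10): {count=36, total=10}
  after event 5 (t=24: INC max by 3): {count=36, max=3, total=10}
  after event 6 (t=29: DEC max by 3): {count=36, max=0, total=10}
  after event 7 (t=32: INC max by 8): {count=36, max=8, total=10}
  after event 8 (t=35: DEC total by 4): {count=36, max=8, total=6}
  after event 9 (t=41: DEL count): {max=8, total=6}
  after event 10 (t=46: SET count = 44): {count=44, max=8, total=6}

Answer: {count=44, max=8, total=6}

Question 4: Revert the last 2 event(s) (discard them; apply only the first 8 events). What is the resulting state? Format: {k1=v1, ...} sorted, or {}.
Keep first 8 events (discard last 2):
  after event 1 (t=2: SET count = 43): {count=43}
  after event 2 (t=8: INC total by 3): {count=43, total=3}
  after event 3 (t=11: SET count = 36): {count=36, total=3}
  after event 4 (t=19: SET total = 10): {count=36, total=10}
  after event 5 (t=24: INC max by 3): {count=36, max=3, total=10}
  after event 6 (t=29: DEC max by 3): {count=36, max=0, total=10}
  after event 7 (t=32: INC max by 8): {count=36, max=8, total=10}
  after event 8 (t=35: DEC total by 4): {count=36, max=8, total=6}

Answer: {count=36, max=8, total=6}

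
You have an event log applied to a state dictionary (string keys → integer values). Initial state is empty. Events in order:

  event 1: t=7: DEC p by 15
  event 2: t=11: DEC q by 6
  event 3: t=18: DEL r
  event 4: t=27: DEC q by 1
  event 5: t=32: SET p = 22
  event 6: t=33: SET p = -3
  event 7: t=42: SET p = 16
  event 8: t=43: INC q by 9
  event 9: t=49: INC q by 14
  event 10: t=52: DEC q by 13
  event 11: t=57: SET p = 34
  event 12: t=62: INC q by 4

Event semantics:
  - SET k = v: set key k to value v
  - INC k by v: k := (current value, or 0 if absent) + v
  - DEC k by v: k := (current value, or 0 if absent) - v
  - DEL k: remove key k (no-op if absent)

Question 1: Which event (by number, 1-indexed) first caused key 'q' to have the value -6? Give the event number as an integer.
Looking for first event where q becomes -6:
  event 2: q (absent) -> -6  <-- first match

Answer: 2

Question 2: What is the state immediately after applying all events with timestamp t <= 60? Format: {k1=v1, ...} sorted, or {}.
Apply events with t <= 60 (11 events):
  after event 1 (t=7: DEC p by 15): {p=-15}
  after event 2 (t=11: DEC q by 6): {p=-15, q=-6}
  after event 3 (t=18: DEL r): {p=-15, q=-6}
  after event 4 (t=27: DEC q by 1): {p=-15, q=-7}
  after event 5 (t=32: SET p = 22): {p=22, q=-7}
  after event 6 (t=33: SET p = -3): {p=-3, q=-7}
  after event 7 (t=42: SET p = 16): {p=16, q=-7}
  after event 8 (t=43: INC q by 9): {p=16, q=2}
  after event 9 (t=49: INC q by 14): {p=16, q=16}
  after event 10 (t=52: DEC q by 13): {p=16, q=3}
  after event 11 (t=57: SET p = 34): {p=34, q=3}

Answer: {p=34, q=3}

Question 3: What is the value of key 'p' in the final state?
Track key 'p' through all 12 events:
  event 1 (t=7: DEC p by 15): p (absent) -> -15
  event 2 (t=11: DEC q by 6): p unchanged
  event 3 (t=18: DEL r): p unchanged
  event 4 (t=27: DEC q by 1): p unchanged
  event 5 (t=32: SET p = 22): p -15 -> 22
  event 6 (t=33: SET p = -3): p 22 -> -3
  event 7 (t=42: SET p = 16): p -3 -> 16
  event 8 (t=43: INC q by 9): p unchanged
  event 9 (t=49: INC q by 14): p unchanged
  event 10 (t=52: DEC q by 13): p unchanged
  event 11 (t=57: SET p = 34): p 16 -> 34
  event 12 (t=62: INC q by 4): p unchanged
Final: p = 34

Answer: 34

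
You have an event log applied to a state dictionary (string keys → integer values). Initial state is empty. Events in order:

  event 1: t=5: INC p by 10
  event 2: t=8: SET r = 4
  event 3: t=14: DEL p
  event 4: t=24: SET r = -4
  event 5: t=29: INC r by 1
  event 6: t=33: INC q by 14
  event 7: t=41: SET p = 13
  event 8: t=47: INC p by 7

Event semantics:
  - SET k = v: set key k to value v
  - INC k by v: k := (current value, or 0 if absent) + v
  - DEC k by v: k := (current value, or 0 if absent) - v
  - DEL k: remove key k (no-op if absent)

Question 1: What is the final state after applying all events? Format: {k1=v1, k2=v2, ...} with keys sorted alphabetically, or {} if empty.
  after event 1 (t=5: INC p by 10): {p=10}
  after event 2 (t=8: SET r = 4): {p=10, r=4}
  after event 3 (t=14: DEL p): {r=4}
  after event 4 (t=24: SET r = -4): {r=-4}
  after event 5 (t=29: INC r by 1): {r=-3}
  after event 6 (t=33: INC q by 14): {q=14, r=-3}
  after event 7 (t=41: SET p = 13): {p=13, q=14, r=-3}
  after event 8 (t=47: INC p by 7): {p=20, q=14, r=-3}

Answer: {p=20, q=14, r=-3}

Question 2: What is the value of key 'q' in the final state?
Track key 'q' through all 8 events:
  event 1 (t=5: INC p by 10): q unchanged
  event 2 (t=8: SET r = 4): q unchanged
  event 3 (t=14: DEL p): q unchanged
  event 4 (t=24: SET r = -4): q unchanged
  event 5 (t=29: INC r by 1): q unchanged
  event 6 (t=33: INC q by 14): q (absent) -> 14
  event 7 (t=41: SET p = 13): q unchanged
  event 8 (t=47: INC p by 7): q unchanged
Final: q = 14

Answer: 14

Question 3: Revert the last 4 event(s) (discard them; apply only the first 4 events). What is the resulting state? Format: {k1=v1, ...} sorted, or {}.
Answer: {r=-4}

Derivation:
Keep first 4 events (discard last 4):
  after event 1 (t=5: INC p by 10): {p=10}
  after event 2 (t=8: SET r = 4): {p=10, r=4}
  after event 3 (t=14: DEL p): {r=4}
  after event 4 (t=24: SET r = -4): {r=-4}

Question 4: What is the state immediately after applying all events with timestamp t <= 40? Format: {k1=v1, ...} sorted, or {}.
Answer: {q=14, r=-3}

Derivation:
Apply events with t <= 40 (6 events):
  after event 1 (t=5: INC p by 10): {p=10}
  after event 2 (t=8: SET r = 4): {p=10, r=4}
  after event 3 (t=14: DEL p): {r=4}
  after event 4 (t=24: SET r = -4): {r=-4}
  after event 5 (t=29: INC r by 1): {r=-3}
  after event 6 (t=33: INC q by 14): {q=14, r=-3}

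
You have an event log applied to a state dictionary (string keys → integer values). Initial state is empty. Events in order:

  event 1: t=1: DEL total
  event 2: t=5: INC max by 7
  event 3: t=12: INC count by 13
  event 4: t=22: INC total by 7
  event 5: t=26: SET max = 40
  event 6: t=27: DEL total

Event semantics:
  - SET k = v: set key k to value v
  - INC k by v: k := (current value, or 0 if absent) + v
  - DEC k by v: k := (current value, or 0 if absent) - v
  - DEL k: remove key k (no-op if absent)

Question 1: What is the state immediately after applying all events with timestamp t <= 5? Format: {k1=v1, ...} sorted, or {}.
Answer: {max=7}

Derivation:
Apply events with t <= 5 (2 events):
  after event 1 (t=1: DEL total): {}
  after event 2 (t=5: INC max by 7): {max=7}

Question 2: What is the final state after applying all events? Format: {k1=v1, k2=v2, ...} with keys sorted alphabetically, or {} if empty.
Answer: {count=13, max=40}

Derivation:
  after event 1 (t=1: DEL total): {}
  after event 2 (t=5: INC max by 7): {max=7}
  after event 3 (t=12: INC count by 13): {count=13, max=7}
  after event 4 (t=22: INC total by 7): {count=13, max=7, total=7}
  after event 5 (t=26: SET max = 40): {count=13, max=40, total=7}
  after event 6 (t=27: DEL total): {count=13, max=40}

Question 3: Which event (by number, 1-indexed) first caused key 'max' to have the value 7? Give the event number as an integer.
Answer: 2

Derivation:
Looking for first event where max becomes 7:
  event 2: max (absent) -> 7  <-- first match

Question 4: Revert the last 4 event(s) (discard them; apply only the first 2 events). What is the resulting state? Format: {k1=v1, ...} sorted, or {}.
Keep first 2 events (discard last 4):
  after event 1 (t=1: DEL total): {}
  after event 2 (t=5: INC max by 7): {max=7}

Answer: {max=7}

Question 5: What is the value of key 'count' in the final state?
Answer: 13

Derivation:
Track key 'count' through all 6 events:
  event 1 (t=1: DEL total): count unchanged
  event 2 (t=5: INC max by 7): count unchanged
  event 3 (t=12: INC count by 13): count (absent) -> 13
  event 4 (t=22: INC total by 7): count unchanged
  event 5 (t=26: SET max = 40): count unchanged
  event 6 (t=27: DEL total): count unchanged
Final: count = 13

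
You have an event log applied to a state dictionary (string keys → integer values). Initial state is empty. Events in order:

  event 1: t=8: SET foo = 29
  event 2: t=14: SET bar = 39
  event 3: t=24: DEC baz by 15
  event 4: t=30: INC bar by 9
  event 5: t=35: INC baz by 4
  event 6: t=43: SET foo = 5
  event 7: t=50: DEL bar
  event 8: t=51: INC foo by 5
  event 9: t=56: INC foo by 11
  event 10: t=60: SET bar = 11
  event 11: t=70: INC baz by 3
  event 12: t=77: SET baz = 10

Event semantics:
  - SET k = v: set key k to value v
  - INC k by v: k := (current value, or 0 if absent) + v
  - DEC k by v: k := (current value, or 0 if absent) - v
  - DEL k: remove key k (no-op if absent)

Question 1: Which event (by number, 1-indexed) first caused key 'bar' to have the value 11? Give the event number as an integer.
Looking for first event where bar becomes 11:
  event 2: bar = 39
  event 3: bar = 39
  event 4: bar = 48
  event 5: bar = 48
  event 6: bar = 48
  event 7: bar = (absent)
  event 10: bar (absent) -> 11  <-- first match

Answer: 10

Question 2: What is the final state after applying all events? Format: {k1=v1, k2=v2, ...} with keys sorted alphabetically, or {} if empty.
Answer: {bar=11, baz=10, foo=21}

Derivation:
  after event 1 (t=8: SET foo = 29): {foo=29}
  after event 2 (t=14: SET bar = 39): {bar=39, foo=29}
  after event 3 (t=24: DEC baz by 15): {bar=39, baz=-15, foo=29}
  after event 4 (t=30: INC bar by 9): {bar=48, baz=-15, foo=29}
  after event 5 (t=35: INC baz by 4): {bar=48, baz=-11, foo=29}
  after event 6 (t=43: SET foo = 5): {bar=48, baz=-11, foo=5}
  after event 7 (t=50: DEL bar): {baz=-11, foo=5}
  after event 8 (t=51: INC foo by 5): {baz=-11, foo=10}
  after event 9 (t=56: INC foo by 11): {baz=-11, foo=21}
  after event 10 (t=60: SET bar = 11): {bar=11, baz=-11, foo=21}
  after event 11 (t=70: INC baz by 3): {bar=11, baz=-8, foo=21}
  after event 12 (t=77: SET baz = 10): {bar=11, baz=10, foo=21}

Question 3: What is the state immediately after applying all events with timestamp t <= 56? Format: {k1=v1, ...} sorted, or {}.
Apply events with t <= 56 (9 events):
  after event 1 (t=8: SET foo = 29): {foo=29}
  after event 2 (t=14: SET bar = 39): {bar=39, foo=29}
  after event 3 (t=24: DEC baz by 15): {bar=39, baz=-15, foo=29}
  after event 4 (t=30: INC bar by 9): {bar=48, baz=-15, foo=29}
  after event 5 (t=35: INC baz by 4): {bar=48, baz=-11, foo=29}
  after event 6 (t=43: SET foo = 5): {bar=48, baz=-11, foo=5}
  after event 7 (t=50: DEL bar): {baz=-11, foo=5}
  after event 8 (t=51: INC foo by 5): {baz=-11, foo=10}
  after event 9 (t=56: INC foo by 11): {baz=-11, foo=21}

Answer: {baz=-11, foo=21}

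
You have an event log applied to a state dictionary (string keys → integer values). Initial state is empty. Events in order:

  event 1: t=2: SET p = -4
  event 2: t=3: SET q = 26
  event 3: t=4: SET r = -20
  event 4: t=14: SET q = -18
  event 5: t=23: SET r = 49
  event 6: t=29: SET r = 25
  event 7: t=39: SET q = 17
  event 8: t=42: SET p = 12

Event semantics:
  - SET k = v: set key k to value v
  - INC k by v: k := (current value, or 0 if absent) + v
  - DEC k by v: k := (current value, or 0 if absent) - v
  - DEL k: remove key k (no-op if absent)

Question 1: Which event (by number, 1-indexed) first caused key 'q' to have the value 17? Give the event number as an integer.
Looking for first event where q becomes 17:
  event 2: q = 26
  event 3: q = 26
  event 4: q = -18
  event 5: q = -18
  event 6: q = -18
  event 7: q -18 -> 17  <-- first match

Answer: 7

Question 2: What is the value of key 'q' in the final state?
Track key 'q' through all 8 events:
  event 1 (t=2: SET p = -4): q unchanged
  event 2 (t=3: SET q = 26): q (absent) -> 26
  event 3 (t=4: SET r = -20): q unchanged
  event 4 (t=14: SET q = -18): q 26 -> -18
  event 5 (t=23: SET r = 49): q unchanged
  event 6 (t=29: SET r = 25): q unchanged
  event 7 (t=39: SET q = 17): q -18 -> 17
  event 8 (t=42: SET p = 12): q unchanged
Final: q = 17

Answer: 17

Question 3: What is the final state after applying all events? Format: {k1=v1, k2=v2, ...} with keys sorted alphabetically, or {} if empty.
  after event 1 (t=2: SET p = -4): {p=-4}
  after event 2 (t=3: SET q = 26): {p=-4, q=26}
  after event 3 (t=4: SET r = -20): {p=-4, q=26, r=-20}
  after event 4 (t=14: SET q = -18): {p=-4, q=-18, r=-20}
  after event 5 (t=23: SET r = 49): {p=-4, q=-18, r=49}
  after event 6 (t=29: SET r = 25): {p=-4, q=-18, r=25}
  after event 7 (t=39: SET q = 17): {p=-4, q=17, r=25}
  after event 8 (t=42: SET p = 12): {p=12, q=17, r=25}

Answer: {p=12, q=17, r=25}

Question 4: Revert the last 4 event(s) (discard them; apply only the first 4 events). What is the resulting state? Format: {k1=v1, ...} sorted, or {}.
Answer: {p=-4, q=-18, r=-20}

Derivation:
Keep first 4 events (discard last 4):
  after event 1 (t=2: SET p = -4): {p=-4}
  after event 2 (t=3: SET q = 26): {p=-4, q=26}
  after event 3 (t=4: SET r = -20): {p=-4, q=26, r=-20}
  after event 4 (t=14: SET q = -18): {p=-4, q=-18, r=-20}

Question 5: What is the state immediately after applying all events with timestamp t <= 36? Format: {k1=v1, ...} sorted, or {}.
Answer: {p=-4, q=-18, r=25}

Derivation:
Apply events with t <= 36 (6 events):
  after event 1 (t=2: SET p = -4): {p=-4}
  after event 2 (t=3: SET q = 26): {p=-4, q=26}
  after event 3 (t=4: SET r = -20): {p=-4, q=26, r=-20}
  after event 4 (t=14: SET q = -18): {p=-4, q=-18, r=-20}
  after event 5 (t=23: SET r = 49): {p=-4, q=-18, r=49}
  after event 6 (t=29: SET r = 25): {p=-4, q=-18, r=25}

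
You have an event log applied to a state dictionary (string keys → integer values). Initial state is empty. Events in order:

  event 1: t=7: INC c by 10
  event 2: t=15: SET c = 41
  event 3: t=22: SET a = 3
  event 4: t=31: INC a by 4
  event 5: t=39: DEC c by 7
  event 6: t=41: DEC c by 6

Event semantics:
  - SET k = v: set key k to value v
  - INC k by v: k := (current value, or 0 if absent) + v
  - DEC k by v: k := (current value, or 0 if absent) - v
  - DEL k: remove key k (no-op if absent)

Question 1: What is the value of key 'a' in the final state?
Track key 'a' through all 6 events:
  event 1 (t=7: INC c by 10): a unchanged
  event 2 (t=15: SET c = 41): a unchanged
  event 3 (t=22: SET a = 3): a (absent) -> 3
  event 4 (t=31: INC a by 4): a 3 -> 7
  event 5 (t=39: DEC c by 7): a unchanged
  event 6 (t=41: DEC c by 6): a unchanged
Final: a = 7

Answer: 7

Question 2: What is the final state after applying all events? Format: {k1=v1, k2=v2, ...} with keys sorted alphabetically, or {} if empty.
Answer: {a=7, c=28}

Derivation:
  after event 1 (t=7: INC c by 10): {c=10}
  after event 2 (t=15: SET c = 41): {c=41}
  after event 3 (t=22: SET a = 3): {a=3, c=41}
  after event 4 (t=31: INC a by 4): {a=7, c=41}
  after event 5 (t=39: DEC c by 7): {a=7, c=34}
  after event 6 (t=41: DEC c by 6): {a=7, c=28}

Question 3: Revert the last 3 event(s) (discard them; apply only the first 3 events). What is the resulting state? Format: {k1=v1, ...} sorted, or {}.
Answer: {a=3, c=41}

Derivation:
Keep first 3 events (discard last 3):
  after event 1 (t=7: INC c by 10): {c=10}
  after event 2 (t=15: SET c = 41): {c=41}
  after event 3 (t=22: SET a = 3): {a=3, c=41}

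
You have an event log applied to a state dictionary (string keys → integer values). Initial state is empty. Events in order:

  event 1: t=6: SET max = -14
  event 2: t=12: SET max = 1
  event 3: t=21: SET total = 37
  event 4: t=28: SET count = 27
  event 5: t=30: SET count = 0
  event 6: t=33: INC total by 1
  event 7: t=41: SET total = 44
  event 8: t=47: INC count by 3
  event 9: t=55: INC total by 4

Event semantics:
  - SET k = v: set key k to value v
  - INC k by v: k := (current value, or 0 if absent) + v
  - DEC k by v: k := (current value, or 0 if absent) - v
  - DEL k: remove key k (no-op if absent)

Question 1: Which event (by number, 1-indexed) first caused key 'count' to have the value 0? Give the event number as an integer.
Answer: 5

Derivation:
Looking for first event where count becomes 0:
  event 4: count = 27
  event 5: count 27 -> 0  <-- first match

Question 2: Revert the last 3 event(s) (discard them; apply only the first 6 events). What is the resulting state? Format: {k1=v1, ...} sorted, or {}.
Answer: {count=0, max=1, total=38}

Derivation:
Keep first 6 events (discard last 3):
  after event 1 (t=6: SET max = -14): {max=-14}
  after event 2 (t=12: SET max = 1): {max=1}
  after event 3 (t=21: SET total = 37): {max=1, total=37}
  after event 4 (t=28: SET count = 27): {count=27, max=1, total=37}
  after event 5 (t=30: SET count = 0): {count=0, max=1, total=37}
  after event 6 (t=33: INC total by 1): {count=0, max=1, total=38}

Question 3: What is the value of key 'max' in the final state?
Answer: 1

Derivation:
Track key 'max' through all 9 events:
  event 1 (t=6: SET max = -14): max (absent) -> -14
  event 2 (t=12: SET max = 1): max -14 -> 1
  event 3 (t=21: SET total = 37): max unchanged
  event 4 (t=28: SET count = 27): max unchanged
  event 5 (t=30: SET count = 0): max unchanged
  event 6 (t=33: INC total by 1): max unchanged
  event 7 (t=41: SET total = 44): max unchanged
  event 8 (t=47: INC count by 3): max unchanged
  event 9 (t=55: INC total by 4): max unchanged
Final: max = 1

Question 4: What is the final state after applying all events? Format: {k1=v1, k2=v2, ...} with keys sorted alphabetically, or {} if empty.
Answer: {count=3, max=1, total=48}

Derivation:
  after event 1 (t=6: SET max = -14): {max=-14}
  after event 2 (t=12: SET max = 1): {max=1}
  after event 3 (t=21: SET total = 37): {max=1, total=37}
  after event 4 (t=28: SET count = 27): {count=27, max=1, total=37}
  after event 5 (t=30: SET count = 0): {count=0, max=1, total=37}
  after event 6 (t=33: INC total by 1): {count=0, max=1, total=38}
  after event 7 (t=41: SET total = 44): {count=0, max=1, total=44}
  after event 8 (t=47: INC count by 3): {count=3, max=1, total=44}
  after event 9 (t=55: INC total by 4): {count=3, max=1, total=48}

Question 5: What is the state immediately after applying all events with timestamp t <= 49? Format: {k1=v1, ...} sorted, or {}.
Answer: {count=3, max=1, total=44}

Derivation:
Apply events with t <= 49 (8 events):
  after event 1 (t=6: SET max = -14): {max=-14}
  after event 2 (t=12: SET max = 1): {max=1}
  after event 3 (t=21: SET total = 37): {max=1, total=37}
  after event 4 (t=28: SET count = 27): {count=27, max=1, total=37}
  after event 5 (t=30: SET count = 0): {count=0, max=1, total=37}
  after event 6 (t=33: INC total by 1): {count=0, max=1, total=38}
  after event 7 (t=41: SET total = 44): {count=0, max=1, total=44}
  after event 8 (t=47: INC count by 3): {count=3, max=1, total=44}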